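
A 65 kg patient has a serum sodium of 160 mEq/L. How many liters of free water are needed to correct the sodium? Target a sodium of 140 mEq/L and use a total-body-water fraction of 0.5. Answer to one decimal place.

4.6 L

TBW = 0.5 · 65 = 32.5 L
Free water deficit = TBW · (Na/140 − 1)
= 32.5 · (160/140 − 1)
= 32.5 · 0.1429
= 4.64 L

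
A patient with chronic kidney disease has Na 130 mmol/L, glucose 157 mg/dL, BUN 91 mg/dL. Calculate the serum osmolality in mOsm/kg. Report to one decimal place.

301.2 mOsm/kg

Calculated osmolality = 2·Na + glucose/18 + BUN/2.8
= 2·130 + 157/18 + 91/2.8
= 260 + 8.72 + 32.50
= 301.22 mOsm/kg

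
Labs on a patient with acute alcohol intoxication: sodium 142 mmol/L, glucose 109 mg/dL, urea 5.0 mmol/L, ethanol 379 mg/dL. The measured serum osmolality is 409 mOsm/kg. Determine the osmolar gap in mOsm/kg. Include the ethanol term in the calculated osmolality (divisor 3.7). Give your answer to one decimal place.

Calculated osmolality = 2·Na + glucose/18 + urea + ethanol/3.7
= 2·142 + 109/18 + 5 + 379/3.7
= 284 + 6.06 + 5 + 102.43
= 397.49 mOsm/kg ≈ 397.5 mOsm/kg
Osmolar gap = measured − calculated = 409 − 397.5 = 11.5 mOsm/kg

11.5 mOsm/kg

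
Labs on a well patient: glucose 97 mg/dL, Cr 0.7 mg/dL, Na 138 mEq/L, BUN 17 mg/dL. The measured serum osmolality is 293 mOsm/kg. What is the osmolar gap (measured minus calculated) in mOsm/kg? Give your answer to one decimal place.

5.5 mOsm/kg

Calculated osmolality = 2·Na + glucose/18 + BUN/2.8
= 2·138 + 97/18 + 17/2.8
= 276 + 5.39 + 6.07
= 287.46 mOsm/kg ≈ 287.5 mOsm/kg
Osmolar gap = measured − calculated = 293 − 287.5 = 5.5 mOsm/kg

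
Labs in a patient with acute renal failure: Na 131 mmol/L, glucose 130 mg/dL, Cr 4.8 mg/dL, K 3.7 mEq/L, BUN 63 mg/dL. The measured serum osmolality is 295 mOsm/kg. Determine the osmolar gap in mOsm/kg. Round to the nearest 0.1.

3.3 mOsm/kg

Calculated osmolality = 2·Na + glucose/18 + BUN/2.8
= 2·131 + 130/18 + 63/2.8
= 262 + 7.22 + 22.50
= 291.72 mOsm/kg ≈ 291.7 mOsm/kg
Osmolar gap = measured − calculated = 295 − 291.7 = 3.3 mOsm/kg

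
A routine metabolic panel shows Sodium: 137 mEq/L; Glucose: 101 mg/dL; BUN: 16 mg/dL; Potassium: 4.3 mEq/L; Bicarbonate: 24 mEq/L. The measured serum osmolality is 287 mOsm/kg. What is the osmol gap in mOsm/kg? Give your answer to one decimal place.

Calculated osmolality = 2·Na + glucose/18 + BUN/2.8
= 2·137 + 101/18 + 16/2.8
= 274 + 5.61 + 5.71
= 285.32 mOsm/kg ≈ 285.3 mOsm/kg
Osmolar gap = measured − calculated = 287 − 285.3 = 1.7 mOsm/kg

1.7 mOsm/kg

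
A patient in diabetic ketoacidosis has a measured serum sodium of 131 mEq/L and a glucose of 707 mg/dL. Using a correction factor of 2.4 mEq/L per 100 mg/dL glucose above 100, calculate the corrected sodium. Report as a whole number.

Corrected Na = measured Na + 2.4 · (glucose − 100)/100
= 131 + 2.4 · (707 − 100)/100
= 131 + 14.6
= 145.6 mEq/L

146 mEq/L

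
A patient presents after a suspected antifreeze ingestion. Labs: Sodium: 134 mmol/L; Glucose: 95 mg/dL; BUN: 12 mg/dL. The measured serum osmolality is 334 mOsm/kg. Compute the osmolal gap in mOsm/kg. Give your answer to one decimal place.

Calculated osmolality = 2·Na + glucose/18 + BUN/2.8
= 2·134 + 95/18 + 12/2.8
= 268 + 5.28 + 4.29
= 277.57 mOsm/kg ≈ 277.6 mOsm/kg
Osmolar gap = measured − calculated = 334 − 277.6 = 56.4 mOsm/kg

56.4 mOsm/kg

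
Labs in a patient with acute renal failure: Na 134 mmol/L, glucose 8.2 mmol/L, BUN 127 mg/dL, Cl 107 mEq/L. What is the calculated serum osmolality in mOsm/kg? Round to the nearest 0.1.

321.6 mOsm/kg

Calculated osmolality = 2·Na + glucose + BUN/2.8
= 2·134 + 8.2 + 127/2.8
= 268 + 8.20 + 45.36
= 321.56 mOsm/kg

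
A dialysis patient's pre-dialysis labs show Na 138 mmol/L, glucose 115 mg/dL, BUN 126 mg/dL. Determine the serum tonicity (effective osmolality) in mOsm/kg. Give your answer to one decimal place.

Effective osmolality excludes urea (freely permeant across cell membranes):
2·Na + glucose/18
= 2·138 + 115/18
= 276 + 6.39
= 282.39 mOsm/kg

282.4 mOsm/kg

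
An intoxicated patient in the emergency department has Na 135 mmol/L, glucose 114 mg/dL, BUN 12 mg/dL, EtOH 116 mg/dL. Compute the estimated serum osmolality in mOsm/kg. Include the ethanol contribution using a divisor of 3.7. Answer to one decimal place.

312.0 mOsm/kg

Calculated osmolality = 2·Na + glucose/18 + BUN/2.8 + ethanol/3.7
= 2·135 + 114/18 + 12/2.8 + 116/3.7
= 270 + 6.33 + 4.29 + 31.35
= 311.97 mOsm/kg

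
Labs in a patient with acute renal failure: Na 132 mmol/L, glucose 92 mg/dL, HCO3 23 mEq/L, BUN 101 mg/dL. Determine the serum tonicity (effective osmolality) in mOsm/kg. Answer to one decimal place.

Effective osmolality excludes urea (freely permeant across cell membranes):
2·Na + glucose/18
= 2·132 + 92/18
= 264 + 5.11
= 269.11 mOsm/kg

269.1 mOsm/kg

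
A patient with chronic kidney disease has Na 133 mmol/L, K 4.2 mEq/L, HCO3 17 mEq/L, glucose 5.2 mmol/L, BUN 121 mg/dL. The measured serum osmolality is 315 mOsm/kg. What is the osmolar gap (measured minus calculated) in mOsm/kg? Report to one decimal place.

Calculated osmolality = 2·Na + glucose + BUN/2.8
= 2·133 + 5.2 + 121/2.8
= 266 + 5.20 + 43.21
= 314.41 mOsm/kg ≈ 314.4 mOsm/kg
Osmolar gap = measured − calculated = 315 − 314.4 = 0.6 mOsm/kg

0.6 mOsm/kg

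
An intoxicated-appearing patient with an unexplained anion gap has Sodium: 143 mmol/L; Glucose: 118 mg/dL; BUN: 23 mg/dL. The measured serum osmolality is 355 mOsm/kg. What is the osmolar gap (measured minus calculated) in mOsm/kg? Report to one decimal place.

54.2 mOsm/kg

Calculated osmolality = 2·Na + glucose/18 + BUN/2.8
= 2·143 + 118/18 + 23/2.8
= 286 + 6.56 + 8.21
= 300.77 mOsm/kg ≈ 300.8 mOsm/kg
Osmolar gap = measured − calculated = 355 − 300.8 = 54.2 mOsm/kg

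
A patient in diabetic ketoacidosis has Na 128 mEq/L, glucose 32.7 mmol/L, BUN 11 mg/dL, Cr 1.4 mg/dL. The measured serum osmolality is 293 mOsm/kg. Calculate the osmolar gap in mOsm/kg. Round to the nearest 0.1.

Calculated osmolality = 2·Na + glucose + BUN/2.8
= 2·128 + 32.7 + 11/2.8
= 256 + 32.70 + 3.93
= 292.63 mOsm/kg ≈ 292.6 mOsm/kg
Osmolar gap = measured − calculated = 293 − 292.6 = 0.4 mOsm/kg

0.4 mOsm/kg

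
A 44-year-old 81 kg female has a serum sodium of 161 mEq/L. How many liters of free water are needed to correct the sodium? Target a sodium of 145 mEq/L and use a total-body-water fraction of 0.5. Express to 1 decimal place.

TBW = 0.5 · 81 = 40.5 L
Free water deficit = TBW · (Na/145 − 1)
= 40.5 · (161/145 − 1)
= 40.5 · 0.1103
= 4.47 L

4.5 L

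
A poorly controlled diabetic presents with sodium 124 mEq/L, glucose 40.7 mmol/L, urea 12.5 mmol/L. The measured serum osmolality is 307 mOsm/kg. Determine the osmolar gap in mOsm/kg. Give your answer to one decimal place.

Calculated osmolality = 2·Na + glucose + urea
= 2·124 + 40.7 + 12.5
= 248 + 40.70 + 12.50
= 301.2 mOsm/kg ≈ 301.2 mOsm/kg
Osmolar gap = measured − calculated = 307 − 301.2 = 5.8 mOsm/kg

5.8 mOsm/kg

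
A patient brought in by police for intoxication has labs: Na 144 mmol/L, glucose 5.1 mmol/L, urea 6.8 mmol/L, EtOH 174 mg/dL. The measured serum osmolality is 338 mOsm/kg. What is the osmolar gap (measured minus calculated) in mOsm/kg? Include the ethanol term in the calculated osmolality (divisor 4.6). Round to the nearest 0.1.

0.3 mOsm/kg

Calculated osmolality = 2·Na + glucose + urea + ethanol/4.6
= 2·144 + 5.1 + 6.8 + 174/4.6
= 288 + 5.10 + 6.80 + 37.83
= 337.73 mOsm/kg ≈ 337.7 mOsm/kg
Osmolar gap = measured − calculated = 338 − 337.7 = 0.3 mOsm/kg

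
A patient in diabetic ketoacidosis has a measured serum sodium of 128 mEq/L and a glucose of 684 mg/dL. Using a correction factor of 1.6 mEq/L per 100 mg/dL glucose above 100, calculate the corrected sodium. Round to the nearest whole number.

137 mEq/L

Corrected Na = measured Na + 1.6 · (glucose − 100)/100
= 128 + 1.6 · (684 − 100)/100
= 128 + 9.3
= 137.3 mEq/L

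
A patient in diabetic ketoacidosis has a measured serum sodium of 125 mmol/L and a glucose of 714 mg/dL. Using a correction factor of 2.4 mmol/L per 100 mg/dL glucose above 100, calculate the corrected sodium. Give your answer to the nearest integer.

140 mmol/L

Corrected Na = measured Na + 2.4 · (glucose − 100)/100
= 125 + 2.4 · (714 − 100)/100
= 125 + 14.7
= 139.7 mmol/L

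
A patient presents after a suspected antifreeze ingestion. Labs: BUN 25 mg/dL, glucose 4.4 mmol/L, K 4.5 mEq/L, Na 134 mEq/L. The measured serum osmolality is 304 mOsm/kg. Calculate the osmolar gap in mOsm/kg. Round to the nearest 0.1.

Calculated osmolality = 2·Na + glucose + BUN/2.8
= 2·134 + 4.4 + 25/2.8
= 268 + 4.40 + 8.93
= 281.33 mOsm/kg ≈ 281.3 mOsm/kg
Osmolar gap = measured − calculated = 304 − 281.3 = 22.7 mOsm/kg

22.7 mOsm/kg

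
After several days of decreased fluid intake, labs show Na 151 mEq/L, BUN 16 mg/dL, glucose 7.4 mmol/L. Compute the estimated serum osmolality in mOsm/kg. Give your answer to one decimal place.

Calculated osmolality = 2·Na + glucose + BUN/2.8
= 2·151 + 7.4 + 16/2.8
= 302 + 7.40 + 5.71
= 315.11 mOsm/kg

315.1 mOsm/kg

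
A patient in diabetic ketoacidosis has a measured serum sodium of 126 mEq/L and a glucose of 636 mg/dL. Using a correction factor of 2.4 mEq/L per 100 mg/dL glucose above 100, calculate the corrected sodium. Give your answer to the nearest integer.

Corrected Na = measured Na + 2.4 · (glucose − 100)/100
= 126 + 2.4 · (636 − 100)/100
= 126 + 12.9
= 138.9 mEq/L

139 mEq/L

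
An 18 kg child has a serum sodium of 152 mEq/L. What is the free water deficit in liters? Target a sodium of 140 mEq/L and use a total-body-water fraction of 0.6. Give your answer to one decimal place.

TBW = 0.6 · 18 = 10.8 L
Free water deficit = TBW · (Na/140 − 1)
= 10.8 · (152/140 − 1)
= 10.8 · 0.0857
= 0.93 L

0.9 L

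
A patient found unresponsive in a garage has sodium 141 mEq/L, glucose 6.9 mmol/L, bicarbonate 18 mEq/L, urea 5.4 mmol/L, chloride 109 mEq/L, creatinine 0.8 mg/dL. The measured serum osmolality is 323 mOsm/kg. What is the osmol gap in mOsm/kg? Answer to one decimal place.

28.7 mOsm/kg

Calculated osmolality = 2·Na + glucose + urea
= 2·141 + 6.9 + 5.4
= 282 + 6.90 + 5.40
= 294.3 mOsm/kg ≈ 294.3 mOsm/kg
Osmolar gap = measured − calculated = 323 − 294.3 = 28.7 mOsm/kg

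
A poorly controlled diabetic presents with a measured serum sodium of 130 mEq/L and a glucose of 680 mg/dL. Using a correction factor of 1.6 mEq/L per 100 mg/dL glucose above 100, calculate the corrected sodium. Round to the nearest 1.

Corrected Na = measured Na + 1.6 · (glucose − 100)/100
= 130 + 1.6 · (680 − 100)/100
= 130 + 9.3
= 139.3 mEq/L

139 mEq/L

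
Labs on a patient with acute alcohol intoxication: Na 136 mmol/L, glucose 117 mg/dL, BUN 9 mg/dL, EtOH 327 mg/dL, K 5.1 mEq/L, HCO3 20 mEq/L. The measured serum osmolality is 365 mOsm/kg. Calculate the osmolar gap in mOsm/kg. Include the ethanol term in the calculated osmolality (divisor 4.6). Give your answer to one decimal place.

Calculated osmolality = 2·Na + glucose/18 + BUN/2.8 + ethanol/4.6
= 2·136 + 117/18 + 9/2.8 + 327/4.6
= 272 + 6.50 + 3.21 + 71.09
= 352.8 mOsm/kg ≈ 352.8 mOsm/kg
Osmolar gap = measured − calculated = 365 − 352.8 = 12.2 mOsm/kg

12.2 mOsm/kg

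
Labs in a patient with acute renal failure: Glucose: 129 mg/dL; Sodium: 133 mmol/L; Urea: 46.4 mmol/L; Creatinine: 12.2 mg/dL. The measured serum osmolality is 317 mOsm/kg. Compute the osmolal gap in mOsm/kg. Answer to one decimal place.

-2.6 mOsm/kg

Calculated osmolality = 2·Na + glucose/18 + urea
= 2·133 + 129/18 + 46.4
= 266 + 7.17 + 46.40
= 319.57 mOsm/kg ≈ 319.6 mOsm/kg
Osmolar gap = measured − calculated = 317 − 319.6 = -2.6 mOsm/kg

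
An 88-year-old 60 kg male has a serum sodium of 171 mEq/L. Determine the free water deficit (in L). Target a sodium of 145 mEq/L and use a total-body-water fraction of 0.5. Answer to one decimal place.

TBW = 0.5 · 60 = 30 L
Free water deficit = TBW · (Na/145 − 1)
= 30 · (171/145 − 1)
= 30 · 0.1793
= 5.38 L

5.4 L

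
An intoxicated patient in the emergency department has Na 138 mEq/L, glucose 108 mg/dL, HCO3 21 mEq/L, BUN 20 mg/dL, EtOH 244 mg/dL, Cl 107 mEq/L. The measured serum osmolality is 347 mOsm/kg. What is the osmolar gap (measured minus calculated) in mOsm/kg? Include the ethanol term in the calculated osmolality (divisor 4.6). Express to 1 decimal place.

Calculated osmolality = 2·Na + glucose/18 + BUN/2.8 + ethanol/4.6
= 2·138 + 108/18 + 20/2.8 + 244/4.6
= 276 + 6 + 7.14 + 53.04
= 342.18 mOsm/kg ≈ 342.2 mOsm/kg
Osmolar gap = measured − calculated = 347 − 342.2 = 4.8 mOsm/kg

4.8 mOsm/kg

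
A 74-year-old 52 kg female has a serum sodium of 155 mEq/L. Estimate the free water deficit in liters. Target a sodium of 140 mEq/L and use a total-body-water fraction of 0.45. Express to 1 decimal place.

2.5 L

TBW = 0.45 · 52 = 23.4 L
Free water deficit = TBW · (Na/140 − 1)
= 23.4 · (155/140 − 1)
= 23.4 · 0.1071
= 2.51 L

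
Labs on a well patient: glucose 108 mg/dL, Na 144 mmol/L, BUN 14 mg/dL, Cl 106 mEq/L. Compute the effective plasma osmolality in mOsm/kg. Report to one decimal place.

Effective osmolality excludes urea (freely permeant across cell membranes):
2·Na + glucose/18
= 2·144 + 108/18
= 288 + 6
= 294 mOsm/kg

294.0 mOsm/kg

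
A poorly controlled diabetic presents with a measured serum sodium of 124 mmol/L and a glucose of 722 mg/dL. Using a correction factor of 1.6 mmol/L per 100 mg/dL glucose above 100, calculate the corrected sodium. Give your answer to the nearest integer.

134 mmol/L

Corrected Na = measured Na + 1.6 · (glucose − 100)/100
= 124 + 1.6 · (722 − 100)/100
= 124 + 10
= 134 mmol/L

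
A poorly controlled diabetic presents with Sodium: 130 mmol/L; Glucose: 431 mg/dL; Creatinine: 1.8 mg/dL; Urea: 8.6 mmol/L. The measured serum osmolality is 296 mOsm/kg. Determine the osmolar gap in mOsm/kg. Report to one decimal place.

Calculated osmolality = 2·Na + glucose/18 + urea
= 2·130 + 431/18 + 8.6
= 260 + 23.94 + 8.60
= 292.54 mOsm/kg ≈ 292.5 mOsm/kg
Osmolar gap = measured − calculated = 296 − 292.5 = 3.5 mOsm/kg

3.5 mOsm/kg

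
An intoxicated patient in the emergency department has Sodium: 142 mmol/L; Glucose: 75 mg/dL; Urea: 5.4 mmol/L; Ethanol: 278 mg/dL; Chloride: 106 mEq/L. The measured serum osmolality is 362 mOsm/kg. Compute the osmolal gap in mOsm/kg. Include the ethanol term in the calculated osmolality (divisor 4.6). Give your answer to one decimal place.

8.0 mOsm/kg

Calculated osmolality = 2·Na + glucose/18 + urea + ethanol/4.6
= 2·142 + 75/18 + 5.4 + 278/4.6
= 284 + 4.17 + 5.40 + 60.43
= 354 mOsm/kg ≈ 354.0 mOsm/kg
Osmolar gap = measured − calculated = 362 − 354.0 = 8.0 mOsm/kg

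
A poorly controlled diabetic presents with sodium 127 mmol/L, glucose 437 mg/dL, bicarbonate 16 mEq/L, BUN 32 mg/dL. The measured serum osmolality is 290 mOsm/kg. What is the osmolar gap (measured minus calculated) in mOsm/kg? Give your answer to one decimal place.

Calculated osmolality = 2·Na + glucose/18 + BUN/2.8
= 2·127 + 437/18 + 32/2.8
= 254 + 24.28 + 11.43
= 289.71 mOsm/kg ≈ 289.7 mOsm/kg
Osmolar gap = measured − calculated = 290 − 289.7 = 0.3 mOsm/kg

0.3 mOsm/kg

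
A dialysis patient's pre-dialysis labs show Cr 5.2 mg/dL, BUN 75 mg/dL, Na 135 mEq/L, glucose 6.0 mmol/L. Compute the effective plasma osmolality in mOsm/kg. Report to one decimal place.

Effective osmolality excludes urea (freely permeant across cell membranes):
2·Na + glucose
= 2·135 + 6
= 270 + 6
= 276 mOsm/kg

276.0 mOsm/kg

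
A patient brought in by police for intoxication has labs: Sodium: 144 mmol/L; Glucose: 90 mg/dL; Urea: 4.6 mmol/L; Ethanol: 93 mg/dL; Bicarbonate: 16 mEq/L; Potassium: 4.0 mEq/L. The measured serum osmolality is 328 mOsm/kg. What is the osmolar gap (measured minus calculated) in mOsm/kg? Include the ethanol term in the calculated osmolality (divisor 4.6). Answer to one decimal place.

Calculated osmolality = 2·Na + glucose/18 + urea + ethanol/4.6
= 2·144 + 90/18 + 4.6 + 93/4.6
= 288 + 5 + 4.60 + 20.22
= 317.82 mOsm/kg ≈ 317.8 mOsm/kg
Osmolar gap = measured − calculated = 328 − 317.8 = 10.2 mOsm/kg

10.2 mOsm/kg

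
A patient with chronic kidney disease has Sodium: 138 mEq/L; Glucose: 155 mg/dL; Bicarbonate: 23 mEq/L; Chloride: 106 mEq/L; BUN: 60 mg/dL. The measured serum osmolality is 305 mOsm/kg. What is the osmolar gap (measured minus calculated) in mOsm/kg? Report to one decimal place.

Calculated osmolality = 2·Na + glucose/18 + BUN/2.8
= 2·138 + 155/18 + 60/2.8
= 276 + 8.61 + 21.43
= 306.04 mOsm/kg ≈ 306.0 mOsm/kg
Osmolar gap = measured − calculated = 305 − 306.0 = -1.0 mOsm/kg

-1.0 mOsm/kg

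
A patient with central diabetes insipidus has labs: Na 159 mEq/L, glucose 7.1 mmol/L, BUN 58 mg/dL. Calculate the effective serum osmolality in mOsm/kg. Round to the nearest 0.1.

Effective osmolality excludes urea (freely permeant across cell membranes):
2·Na + glucose
= 2·159 + 7.1
= 318 + 7.1
= 325.1 mOsm/kg

325.1 mOsm/kg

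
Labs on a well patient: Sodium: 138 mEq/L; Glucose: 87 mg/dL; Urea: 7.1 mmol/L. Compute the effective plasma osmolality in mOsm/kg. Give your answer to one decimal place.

280.8 mOsm/kg

Effective osmolality excludes urea (freely permeant across cell membranes):
2·Na + glucose/18
= 2·138 + 87/18
= 276 + 4.83
= 280.83 mOsm/kg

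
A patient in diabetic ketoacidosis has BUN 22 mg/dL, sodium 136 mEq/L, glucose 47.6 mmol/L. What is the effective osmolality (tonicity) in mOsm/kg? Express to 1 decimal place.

Effective osmolality excludes urea (freely permeant across cell membranes):
2·Na + glucose
= 2·136 + 47.6
= 272 + 47.6
= 319.6 mOsm/kg

319.6 mOsm/kg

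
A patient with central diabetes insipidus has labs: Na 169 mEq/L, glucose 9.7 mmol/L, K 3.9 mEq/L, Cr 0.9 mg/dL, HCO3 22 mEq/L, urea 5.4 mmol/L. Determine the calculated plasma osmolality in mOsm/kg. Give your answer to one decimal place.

Calculated osmolality = 2·Na + glucose + urea
= 2·169 + 9.7 + 5.4
= 338 + 9.70 + 5.40
= 353.1 mOsm/kg

353.1 mOsm/kg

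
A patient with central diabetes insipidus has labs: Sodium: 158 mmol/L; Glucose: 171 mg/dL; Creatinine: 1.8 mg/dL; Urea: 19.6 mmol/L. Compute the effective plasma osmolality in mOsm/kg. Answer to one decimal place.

Effective osmolality excludes urea (freely permeant across cell membranes):
2·Na + glucose/18
= 2·158 + 171/18
= 316 + 9.5
= 325.5 mOsm/kg

325.5 mOsm/kg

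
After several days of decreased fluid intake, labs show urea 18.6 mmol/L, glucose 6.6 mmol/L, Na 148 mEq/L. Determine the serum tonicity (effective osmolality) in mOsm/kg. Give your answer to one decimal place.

Effective osmolality excludes urea (freely permeant across cell membranes):
2·Na + glucose
= 2·148 + 6.6
= 296 + 6.6
= 302.6 mOsm/kg

302.6 mOsm/kg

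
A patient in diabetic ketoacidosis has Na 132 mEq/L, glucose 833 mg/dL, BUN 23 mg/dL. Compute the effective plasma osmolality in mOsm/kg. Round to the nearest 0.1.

Effective osmolality excludes urea (freely permeant across cell membranes):
2·Na + glucose/18
= 2·132 + 833/18
= 264 + 46.28
= 310.28 mOsm/kg

310.3 mOsm/kg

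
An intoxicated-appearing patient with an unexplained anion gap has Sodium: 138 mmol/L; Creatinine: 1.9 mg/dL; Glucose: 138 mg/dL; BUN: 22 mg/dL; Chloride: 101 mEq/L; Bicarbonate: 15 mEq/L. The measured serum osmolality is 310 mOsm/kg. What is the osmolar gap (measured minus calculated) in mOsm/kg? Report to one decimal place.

18.5 mOsm/kg

Calculated osmolality = 2·Na + glucose/18 + BUN/2.8
= 2·138 + 138/18 + 22/2.8
= 276 + 7.67 + 7.86
= 291.53 mOsm/kg ≈ 291.5 mOsm/kg
Osmolar gap = measured − calculated = 310 − 291.5 = 18.5 mOsm/kg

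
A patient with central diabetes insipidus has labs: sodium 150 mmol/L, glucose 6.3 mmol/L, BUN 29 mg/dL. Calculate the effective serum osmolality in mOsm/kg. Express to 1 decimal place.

Effective osmolality excludes urea (freely permeant across cell membranes):
2·Na + glucose
= 2·150 + 6.3
= 300 + 6.3
= 306.3 mOsm/kg

306.3 mOsm/kg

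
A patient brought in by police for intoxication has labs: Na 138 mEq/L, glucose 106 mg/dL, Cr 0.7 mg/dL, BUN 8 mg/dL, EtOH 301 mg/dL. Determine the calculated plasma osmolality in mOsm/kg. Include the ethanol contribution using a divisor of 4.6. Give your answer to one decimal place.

350.2 mOsm/kg

Calculated osmolality = 2·Na + glucose/18 + BUN/2.8 + ethanol/4.6
= 2·138 + 106/18 + 8/2.8 + 301/4.6
= 276 + 5.89 + 2.86 + 65.43
= 350.18 mOsm/kg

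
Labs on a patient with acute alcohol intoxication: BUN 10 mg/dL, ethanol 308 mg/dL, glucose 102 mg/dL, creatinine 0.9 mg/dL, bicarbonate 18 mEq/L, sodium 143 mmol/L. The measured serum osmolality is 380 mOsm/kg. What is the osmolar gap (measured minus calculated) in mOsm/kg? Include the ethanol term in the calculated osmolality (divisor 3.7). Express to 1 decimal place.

1.5 mOsm/kg

Calculated osmolality = 2·Na + glucose/18 + BUN/2.8 + ethanol/3.7
= 2·143 + 102/18 + 10/2.8 + 308/3.7
= 286 + 5.67 + 3.57 + 83.24
= 378.48 mOsm/kg ≈ 378.5 mOsm/kg
Osmolar gap = measured − calculated = 380 − 378.5 = 1.5 mOsm/kg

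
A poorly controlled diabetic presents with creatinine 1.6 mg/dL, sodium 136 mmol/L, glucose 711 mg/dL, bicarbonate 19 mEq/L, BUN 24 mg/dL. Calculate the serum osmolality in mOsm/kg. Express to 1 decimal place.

320.1 mOsm/kg

Calculated osmolality = 2·Na + glucose/18 + BUN/2.8
= 2·136 + 711/18 + 24/2.8
= 272 + 39.50 + 8.57
= 320.07 mOsm/kg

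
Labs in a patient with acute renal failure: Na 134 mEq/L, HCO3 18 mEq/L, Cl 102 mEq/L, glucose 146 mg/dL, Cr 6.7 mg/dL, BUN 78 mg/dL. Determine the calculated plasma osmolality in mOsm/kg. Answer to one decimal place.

Calculated osmolality = 2·Na + glucose/18 + BUN/2.8
= 2·134 + 146/18 + 78/2.8
= 268 + 8.11 + 27.86
= 303.97 mOsm/kg

304.0 mOsm/kg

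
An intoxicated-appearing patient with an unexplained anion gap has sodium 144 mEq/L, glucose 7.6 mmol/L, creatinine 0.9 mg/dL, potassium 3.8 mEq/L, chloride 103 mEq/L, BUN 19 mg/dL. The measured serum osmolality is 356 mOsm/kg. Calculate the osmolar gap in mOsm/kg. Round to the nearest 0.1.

53.6 mOsm/kg

Calculated osmolality = 2·Na + glucose + BUN/2.8
= 2·144 + 7.6 + 19/2.8
= 288 + 7.60 + 6.79
= 302.39 mOsm/kg ≈ 302.4 mOsm/kg
Osmolar gap = measured − calculated = 356 − 302.4 = 53.6 mOsm/kg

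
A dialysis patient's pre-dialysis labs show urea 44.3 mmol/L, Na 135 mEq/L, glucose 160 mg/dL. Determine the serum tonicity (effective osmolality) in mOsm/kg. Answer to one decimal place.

278.9 mOsm/kg

Effective osmolality excludes urea (freely permeant across cell membranes):
2·Na + glucose/18
= 2·135 + 160/18
= 270 + 8.89
= 278.89 mOsm/kg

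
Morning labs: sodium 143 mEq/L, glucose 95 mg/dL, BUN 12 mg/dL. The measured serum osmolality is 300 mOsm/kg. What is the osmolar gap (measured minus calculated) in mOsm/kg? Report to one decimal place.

4.4 mOsm/kg

Calculated osmolality = 2·Na + glucose/18 + BUN/2.8
= 2·143 + 95/18 + 12/2.8
= 286 + 5.28 + 4.29
= 295.57 mOsm/kg ≈ 295.6 mOsm/kg
Osmolar gap = measured − calculated = 300 − 295.6 = 4.4 mOsm/kg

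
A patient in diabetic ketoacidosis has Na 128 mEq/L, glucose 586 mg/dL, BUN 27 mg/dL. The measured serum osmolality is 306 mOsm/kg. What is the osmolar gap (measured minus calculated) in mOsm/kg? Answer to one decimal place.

7.8 mOsm/kg

Calculated osmolality = 2·Na + glucose/18 + BUN/2.8
= 2·128 + 586/18 + 27/2.8
= 256 + 32.56 + 9.64
= 298.2 mOsm/kg ≈ 298.2 mOsm/kg
Osmolar gap = measured − calculated = 306 − 298.2 = 7.8 mOsm/kg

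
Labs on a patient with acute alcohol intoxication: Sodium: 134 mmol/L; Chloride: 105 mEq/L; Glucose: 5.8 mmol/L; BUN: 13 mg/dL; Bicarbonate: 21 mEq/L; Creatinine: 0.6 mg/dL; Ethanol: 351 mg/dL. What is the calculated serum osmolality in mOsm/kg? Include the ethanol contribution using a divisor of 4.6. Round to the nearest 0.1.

354.7 mOsm/kg

Calculated osmolality = 2·Na + glucose + BUN/2.8 + ethanol/4.6
= 2·134 + 5.8 + 13/2.8 + 351/4.6
= 268 + 5.80 + 4.64 + 76.30
= 354.74 mOsm/kg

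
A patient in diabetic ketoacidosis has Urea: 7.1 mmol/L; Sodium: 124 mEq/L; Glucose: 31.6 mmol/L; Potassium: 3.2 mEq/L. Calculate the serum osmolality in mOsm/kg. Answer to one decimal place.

Calculated osmolality = 2·Na + glucose + urea
= 2·124 + 31.6 + 7.1
= 248 + 31.60 + 7.10
= 286.7 mOsm/kg

286.7 mOsm/kg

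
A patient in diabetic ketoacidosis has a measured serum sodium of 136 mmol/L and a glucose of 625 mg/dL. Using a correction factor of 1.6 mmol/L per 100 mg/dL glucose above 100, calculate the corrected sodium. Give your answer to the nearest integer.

144 mmol/L

Corrected Na = measured Na + 1.6 · (glucose − 100)/100
= 136 + 1.6 · (625 − 100)/100
= 136 + 8.4
= 144.4 mmol/L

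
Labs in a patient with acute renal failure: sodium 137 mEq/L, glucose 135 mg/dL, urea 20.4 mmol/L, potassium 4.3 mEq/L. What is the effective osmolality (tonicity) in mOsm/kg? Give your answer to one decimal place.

281.5 mOsm/kg

Effective osmolality excludes urea (freely permeant across cell membranes):
2·Na + glucose/18
= 2·137 + 135/18
= 274 + 7.5
= 281.5 mOsm/kg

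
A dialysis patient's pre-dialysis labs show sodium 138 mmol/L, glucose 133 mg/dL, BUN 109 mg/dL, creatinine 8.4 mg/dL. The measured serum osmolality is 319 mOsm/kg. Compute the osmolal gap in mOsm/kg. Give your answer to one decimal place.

Calculated osmolality = 2·Na + glucose/18 + BUN/2.8
= 2·138 + 133/18 + 109/2.8
= 276 + 7.39 + 38.93
= 322.32 mOsm/kg ≈ 322.3 mOsm/kg
Osmolar gap = measured − calculated = 319 − 322.3 = -3.3 mOsm/kg

-3.3 mOsm/kg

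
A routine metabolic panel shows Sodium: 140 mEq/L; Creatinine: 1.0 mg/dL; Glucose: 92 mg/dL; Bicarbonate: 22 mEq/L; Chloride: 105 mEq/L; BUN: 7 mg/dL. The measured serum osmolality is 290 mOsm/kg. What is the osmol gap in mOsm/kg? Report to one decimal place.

2.4 mOsm/kg

Calculated osmolality = 2·Na + glucose/18 + BUN/2.8
= 2·140 + 92/18 + 7/2.8
= 280 + 5.11 + 2.50
= 287.61 mOsm/kg ≈ 287.6 mOsm/kg
Osmolar gap = measured − calculated = 290 − 287.6 = 2.4 mOsm/kg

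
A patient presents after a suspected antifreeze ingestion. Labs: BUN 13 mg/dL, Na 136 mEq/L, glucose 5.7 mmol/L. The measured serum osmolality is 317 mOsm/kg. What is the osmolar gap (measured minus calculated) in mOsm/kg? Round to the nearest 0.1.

34.7 mOsm/kg

Calculated osmolality = 2·Na + glucose + BUN/2.8
= 2·136 + 5.7 + 13/2.8
= 272 + 5.70 + 4.64
= 282.34 mOsm/kg ≈ 282.3 mOsm/kg
Osmolar gap = measured − calculated = 317 − 282.3 = 34.7 mOsm/kg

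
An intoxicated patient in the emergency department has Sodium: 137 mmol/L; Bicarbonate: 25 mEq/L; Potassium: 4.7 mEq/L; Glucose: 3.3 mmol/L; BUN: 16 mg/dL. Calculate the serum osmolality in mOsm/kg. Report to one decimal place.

Calculated osmolality = 2·Na + glucose + BUN/2.8
= 2·137 + 3.3 + 16/2.8
= 274 + 3.30 + 5.71
= 283.01 mOsm/kg

283.0 mOsm/kg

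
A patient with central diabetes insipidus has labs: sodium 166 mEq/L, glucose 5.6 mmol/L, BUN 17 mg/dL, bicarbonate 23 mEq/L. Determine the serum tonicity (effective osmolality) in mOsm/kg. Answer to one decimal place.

337.6 mOsm/kg

Effective osmolality excludes urea (freely permeant across cell membranes):
2·Na + glucose
= 2·166 + 5.6
= 332 + 5.6
= 337.6 mOsm/kg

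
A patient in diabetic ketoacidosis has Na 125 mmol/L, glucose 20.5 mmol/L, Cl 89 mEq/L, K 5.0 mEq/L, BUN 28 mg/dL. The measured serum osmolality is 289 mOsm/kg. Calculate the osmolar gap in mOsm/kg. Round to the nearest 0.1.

8.5 mOsm/kg

Calculated osmolality = 2·Na + glucose + BUN/2.8
= 2·125 + 20.5 + 28/2.8
= 250 + 20.50 + 10
= 280.5 mOsm/kg ≈ 280.5 mOsm/kg
Osmolar gap = measured − calculated = 289 − 280.5 = 8.5 mOsm/kg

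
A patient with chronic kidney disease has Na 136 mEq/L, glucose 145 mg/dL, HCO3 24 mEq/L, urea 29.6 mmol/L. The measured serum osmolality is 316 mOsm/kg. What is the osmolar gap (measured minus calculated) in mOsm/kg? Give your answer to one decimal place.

Calculated osmolality = 2·Na + glucose/18 + urea
= 2·136 + 145/18 + 29.6
= 272 + 8.06 + 29.60
= 309.66 mOsm/kg ≈ 309.7 mOsm/kg
Osmolar gap = measured − calculated = 316 − 309.7 = 6.3 mOsm/kg

6.3 mOsm/kg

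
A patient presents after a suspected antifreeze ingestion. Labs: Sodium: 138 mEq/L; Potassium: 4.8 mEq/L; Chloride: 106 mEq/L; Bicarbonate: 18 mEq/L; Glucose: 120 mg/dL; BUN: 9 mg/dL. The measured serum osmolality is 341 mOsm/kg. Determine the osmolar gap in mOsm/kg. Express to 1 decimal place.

Calculated osmolality = 2·Na + glucose/18 + BUN/2.8
= 2·138 + 120/18 + 9/2.8
= 276 + 6.67 + 3.21
= 285.88 mOsm/kg ≈ 285.9 mOsm/kg
Osmolar gap = measured − calculated = 341 − 285.9 = 55.1 mOsm/kg

55.1 mOsm/kg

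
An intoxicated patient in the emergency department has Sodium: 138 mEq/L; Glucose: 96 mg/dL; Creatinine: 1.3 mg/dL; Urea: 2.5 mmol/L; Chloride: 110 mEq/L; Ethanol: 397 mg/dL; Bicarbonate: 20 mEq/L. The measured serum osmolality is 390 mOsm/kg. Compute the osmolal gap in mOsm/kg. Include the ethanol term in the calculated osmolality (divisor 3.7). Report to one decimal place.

-1.1 mOsm/kg

Calculated osmolality = 2·Na + glucose/18 + urea + ethanol/3.7
= 2·138 + 96/18 + 2.5 + 397/3.7
= 276 + 5.33 + 2.50 + 107.30
= 391.13 mOsm/kg ≈ 391.1 mOsm/kg
Osmolar gap = measured − calculated = 390 − 391.1 = -1.1 mOsm/kg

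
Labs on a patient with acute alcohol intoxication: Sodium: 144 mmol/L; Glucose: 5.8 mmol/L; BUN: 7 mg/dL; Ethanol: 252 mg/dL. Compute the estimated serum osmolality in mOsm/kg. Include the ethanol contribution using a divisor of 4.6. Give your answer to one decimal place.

Calculated osmolality = 2·Na + glucose + BUN/2.8 + ethanol/4.6
= 2·144 + 5.8 + 7/2.8 + 252/4.6
= 288 + 5.80 + 2.50 + 54.78
= 351.08 mOsm/kg

351.1 mOsm/kg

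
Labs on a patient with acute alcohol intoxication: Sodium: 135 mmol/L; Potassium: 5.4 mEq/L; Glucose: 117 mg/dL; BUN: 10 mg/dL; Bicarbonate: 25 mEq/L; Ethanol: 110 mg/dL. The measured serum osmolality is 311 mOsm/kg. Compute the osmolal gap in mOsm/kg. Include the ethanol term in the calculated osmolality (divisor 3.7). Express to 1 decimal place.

Calculated osmolality = 2·Na + glucose/18 + BUN/2.8 + ethanol/3.7
= 2·135 + 117/18 + 10/2.8 + 110/3.7
= 270 + 6.50 + 3.57 + 29.73
= 309.8 mOsm/kg ≈ 309.8 mOsm/kg
Osmolar gap = measured − calculated = 311 − 309.8 = 1.2 mOsm/kg

1.2 mOsm/kg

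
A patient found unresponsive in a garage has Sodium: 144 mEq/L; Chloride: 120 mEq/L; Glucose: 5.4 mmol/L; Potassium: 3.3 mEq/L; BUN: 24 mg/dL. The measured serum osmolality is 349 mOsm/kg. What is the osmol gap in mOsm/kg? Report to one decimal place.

Calculated osmolality = 2·Na + glucose + BUN/2.8
= 2·144 + 5.4 + 24/2.8
= 288 + 5.40 + 8.57
= 301.97 mOsm/kg ≈ 302.0 mOsm/kg
Osmolar gap = measured − calculated = 349 − 302.0 = 47.0 mOsm/kg

47.0 mOsm/kg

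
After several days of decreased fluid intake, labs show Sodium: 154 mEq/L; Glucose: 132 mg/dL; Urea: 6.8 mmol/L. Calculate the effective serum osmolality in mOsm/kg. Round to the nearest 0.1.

315.3 mOsm/kg

Effective osmolality excludes urea (freely permeant across cell membranes):
2·Na + glucose/18
= 2·154 + 132/18
= 308 + 7.33
= 315.33 mOsm/kg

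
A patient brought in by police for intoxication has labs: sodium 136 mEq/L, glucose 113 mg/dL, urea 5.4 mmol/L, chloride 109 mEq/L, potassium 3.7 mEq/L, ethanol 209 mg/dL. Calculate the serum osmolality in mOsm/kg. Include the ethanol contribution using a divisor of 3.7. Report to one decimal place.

Calculated osmolality = 2·Na + glucose/18 + urea + ethanol/3.7
= 2·136 + 113/18 + 5.4 + 209/3.7
= 272 + 6.28 + 5.40 + 56.49
= 340.17 mOsm/kg

340.2 mOsm/kg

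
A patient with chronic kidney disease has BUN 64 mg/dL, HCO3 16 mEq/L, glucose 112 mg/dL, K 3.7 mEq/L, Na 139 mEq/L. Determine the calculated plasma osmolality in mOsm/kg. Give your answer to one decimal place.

307.1 mOsm/kg

Calculated osmolality = 2·Na + glucose/18 + BUN/2.8
= 2·139 + 112/18 + 64/2.8
= 278 + 6.22 + 22.86
= 307.08 mOsm/kg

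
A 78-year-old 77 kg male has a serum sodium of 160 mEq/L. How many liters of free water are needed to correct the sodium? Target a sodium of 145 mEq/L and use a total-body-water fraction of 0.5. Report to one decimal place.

4.0 L

TBW = 0.5 · 77 = 38.5 L
Free water deficit = TBW · (Na/145 − 1)
= 38.5 · (160/145 − 1)
= 38.5 · 0.1034
= 3.98 L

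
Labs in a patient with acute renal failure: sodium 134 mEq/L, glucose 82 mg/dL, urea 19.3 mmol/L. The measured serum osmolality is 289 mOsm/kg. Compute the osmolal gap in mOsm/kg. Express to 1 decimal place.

-2.9 mOsm/kg

Calculated osmolality = 2·Na + glucose/18 + urea
= 2·134 + 82/18 + 19.3
= 268 + 4.56 + 19.30
= 291.86 mOsm/kg ≈ 291.9 mOsm/kg
Osmolar gap = measured − calculated = 289 − 291.9 = -2.9 mOsm/kg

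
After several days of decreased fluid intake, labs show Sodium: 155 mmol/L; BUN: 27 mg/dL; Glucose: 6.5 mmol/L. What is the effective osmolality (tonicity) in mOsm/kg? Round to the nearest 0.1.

Effective osmolality excludes urea (freely permeant across cell membranes):
2·Na + glucose
= 2·155 + 6.5
= 310 + 6.5
= 316.5 mOsm/kg

316.5 mOsm/kg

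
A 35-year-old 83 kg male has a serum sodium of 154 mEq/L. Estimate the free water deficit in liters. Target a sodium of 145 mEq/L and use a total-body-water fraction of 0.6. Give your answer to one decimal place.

TBW = 0.6 · 83 = 49.8 L
Free water deficit = TBW · (Na/145 − 1)
= 49.8 · (154/145 − 1)
= 49.8 · 0.0621
= 3.09 L

3.1 L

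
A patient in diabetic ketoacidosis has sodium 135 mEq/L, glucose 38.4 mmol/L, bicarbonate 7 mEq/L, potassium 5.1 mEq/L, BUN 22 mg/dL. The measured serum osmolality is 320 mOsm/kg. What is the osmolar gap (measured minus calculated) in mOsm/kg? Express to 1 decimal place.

3.7 mOsm/kg

Calculated osmolality = 2·Na + glucose + BUN/2.8
= 2·135 + 38.4 + 22/2.8
= 270 + 38.40 + 7.86
= 316.26 mOsm/kg ≈ 316.3 mOsm/kg
Osmolar gap = measured − calculated = 320 − 316.3 = 3.7 mOsm/kg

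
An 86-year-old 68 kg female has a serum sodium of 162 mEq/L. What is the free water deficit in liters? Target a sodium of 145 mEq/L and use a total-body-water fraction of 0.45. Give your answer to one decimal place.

TBW = 0.45 · 68 = 30.6 L
Free water deficit = TBW · (Na/145 − 1)
= 30.6 · (162/145 − 1)
= 30.6 · 0.1172
= 3.59 L

3.6 L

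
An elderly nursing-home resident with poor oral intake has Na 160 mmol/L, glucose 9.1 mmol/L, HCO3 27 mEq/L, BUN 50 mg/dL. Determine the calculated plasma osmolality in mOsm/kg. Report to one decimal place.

Calculated osmolality = 2·Na + glucose + BUN/2.8
= 2·160 + 9.1 + 50/2.8
= 320 + 9.10 + 17.86
= 346.96 mOsm/kg

347.0 mOsm/kg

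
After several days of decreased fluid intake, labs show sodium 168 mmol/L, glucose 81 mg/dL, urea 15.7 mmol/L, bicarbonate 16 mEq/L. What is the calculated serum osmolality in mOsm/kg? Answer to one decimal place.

356.2 mOsm/kg

Calculated osmolality = 2·Na + glucose/18 + urea
= 2·168 + 81/18 + 15.7
= 336 + 4.50 + 15.70
= 356.2 mOsm/kg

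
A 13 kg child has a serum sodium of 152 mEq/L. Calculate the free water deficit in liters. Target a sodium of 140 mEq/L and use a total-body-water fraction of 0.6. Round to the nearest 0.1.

TBW = 0.6 · 13 = 7.8 L
Free water deficit = TBW · (Na/140 − 1)
= 7.8 · (152/140 − 1)
= 7.8 · 0.0857
= 0.67 L

0.7 L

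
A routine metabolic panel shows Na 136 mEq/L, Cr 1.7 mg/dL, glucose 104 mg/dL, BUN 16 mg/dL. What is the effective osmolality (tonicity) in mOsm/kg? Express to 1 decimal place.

277.8 mOsm/kg

Effective osmolality excludes urea (freely permeant across cell membranes):
2·Na + glucose/18
= 2·136 + 104/18
= 272 + 5.78
= 277.78 mOsm/kg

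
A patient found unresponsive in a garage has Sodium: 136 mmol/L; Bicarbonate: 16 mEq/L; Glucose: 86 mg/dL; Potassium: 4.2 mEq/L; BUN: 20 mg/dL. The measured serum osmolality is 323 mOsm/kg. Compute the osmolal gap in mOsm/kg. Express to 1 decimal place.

Calculated osmolality = 2·Na + glucose/18 + BUN/2.8
= 2·136 + 86/18 + 20/2.8
= 272 + 4.78 + 7.14
= 283.92 mOsm/kg ≈ 283.9 mOsm/kg
Osmolar gap = measured − calculated = 323 − 283.9 = 39.1 mOsm/kg

39.1 mOsm/kg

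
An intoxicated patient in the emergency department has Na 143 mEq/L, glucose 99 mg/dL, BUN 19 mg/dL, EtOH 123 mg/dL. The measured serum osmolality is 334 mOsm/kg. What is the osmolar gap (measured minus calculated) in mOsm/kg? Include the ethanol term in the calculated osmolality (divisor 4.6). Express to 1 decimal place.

Calculated osmolality = 2·Na + glucose/18 + BUN/2.8 + ethanol/4.6
= 2·143 + 99/18 + 19/2.8 + 123/4.6
= 286 + 5.50 + 6.79 + 26.74
= 325.03 mOsm/kg ≈ 325.0 mOsm/kg
Osmolar gap = measured − calculated = 334 − 325.0 = 9.0 mOsm/kg

9.0 mOsm/kg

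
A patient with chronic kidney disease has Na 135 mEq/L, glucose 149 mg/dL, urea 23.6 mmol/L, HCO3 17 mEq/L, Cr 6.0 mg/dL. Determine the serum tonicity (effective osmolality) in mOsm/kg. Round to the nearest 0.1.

Effective osmolality excludes urea (freely permeant across cell membranes):
2·Na + glucose/18
= 2·135 + 149/18
= 270 + 8.28
= 278.28 mOsm/kg

278.3 mOsm/kg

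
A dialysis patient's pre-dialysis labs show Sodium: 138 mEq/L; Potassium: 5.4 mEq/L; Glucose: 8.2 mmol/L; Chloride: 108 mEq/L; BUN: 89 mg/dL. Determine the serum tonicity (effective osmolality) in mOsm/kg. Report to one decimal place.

Effective osmolality excludes urea (freely permeant across cell membranes):
2·Na + glucose
= 2·138 + 8.2
= 276 + 8.2
= 284.2 mOsm/kg

284.2 mOsm/kg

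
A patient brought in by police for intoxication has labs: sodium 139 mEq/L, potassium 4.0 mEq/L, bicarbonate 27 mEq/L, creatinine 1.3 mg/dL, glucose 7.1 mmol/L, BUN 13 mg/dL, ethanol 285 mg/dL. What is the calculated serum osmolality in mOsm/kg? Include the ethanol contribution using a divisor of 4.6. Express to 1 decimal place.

351.7 mOsm/kg

Calculated osmolality = 2·Na + glucose + BUN/2.8 + ethanol/4.6
= 2·139 + 7.1 + 13/2.8 + 285/4.6
= 278 + 7.10 + 4.64 + 61.96
= 351.7 mOsm/kg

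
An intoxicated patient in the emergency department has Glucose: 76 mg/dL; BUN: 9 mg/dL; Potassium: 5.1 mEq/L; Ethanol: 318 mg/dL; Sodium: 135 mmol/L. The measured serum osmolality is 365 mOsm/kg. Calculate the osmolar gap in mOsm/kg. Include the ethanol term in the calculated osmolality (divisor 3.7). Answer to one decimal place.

Calculated osmolality = 2·Na + glucose/18 + BUN/2.8 + ethanol/3.7
= 2·135 + 76/18 + 9/2.8 + 318/3.7
= 270 + 4.22 + 3.21 + 85.95
= 363.38 mOsm/kg ≈ 363.4 mOsm/kg
Osmolar gap = measured − calculated = 365 − 363.4 = 1.6 mOsm/kg

1.6 mOsm/kg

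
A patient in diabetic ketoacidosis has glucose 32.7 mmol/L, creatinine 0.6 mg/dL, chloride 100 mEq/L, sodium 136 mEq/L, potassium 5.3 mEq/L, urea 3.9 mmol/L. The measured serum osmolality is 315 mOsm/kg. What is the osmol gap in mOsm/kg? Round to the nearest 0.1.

Calculated osmolality = 2·Na + glucose + urea
= 2·136 + 32.7 + 3.9
= 272 + 32.70 + 3.90
= 308.6 mOsm/kg ≈ 308.6 mOsm/kg
Osmolar gap = measured − calculated = 315 − 308.6 = 6.4 mOsm/kg

6.4 mOsm/kg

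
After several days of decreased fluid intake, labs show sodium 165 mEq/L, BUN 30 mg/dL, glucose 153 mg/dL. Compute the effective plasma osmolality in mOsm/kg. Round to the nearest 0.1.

338.5 mOsm/kg

Effective osmolality excludes urea (freely permeant across cell membranes):
2·Na + glucose/18
= 2·165 + 153/18
= 330 + 8.5
= 338.5 mOsm/kg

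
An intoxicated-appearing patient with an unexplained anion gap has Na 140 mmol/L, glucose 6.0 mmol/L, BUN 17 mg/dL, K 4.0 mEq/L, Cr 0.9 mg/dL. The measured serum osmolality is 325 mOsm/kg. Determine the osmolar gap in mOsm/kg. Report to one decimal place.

32.9 mOsm/kg

Calculated osmolality = 2·Na + glucose + BUN/2.8
= 2·140 + 6 + 17/2.8
= 280 + 6 + 6.07
= 292.07 mOsm/kg ≈ 292.1 mOsm/kg
Osmolar gap = measured − calculated = 325 − 292.1 = 32.9 mOsm/kg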